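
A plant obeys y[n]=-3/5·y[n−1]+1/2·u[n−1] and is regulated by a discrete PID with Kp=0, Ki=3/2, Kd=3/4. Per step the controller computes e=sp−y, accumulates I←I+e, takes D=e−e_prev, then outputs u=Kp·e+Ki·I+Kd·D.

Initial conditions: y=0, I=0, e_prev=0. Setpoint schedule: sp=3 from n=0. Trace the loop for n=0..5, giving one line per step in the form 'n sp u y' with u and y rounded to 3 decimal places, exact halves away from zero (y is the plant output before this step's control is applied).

(exact arithmetic carried between steps; '≈' marks a value shown rounded to 6 d.p. or computed from one; I and e_prev carry over from the previous line; the table rounds u and y to 3 d.p., halves away from zero)
n=0: y=0, sp=3, e=sp−y=3; I=3, D=e−e_prev=3; u=0·3+3/2·3+3/4·3=6.75; next y=-3/5·0+1/2·6.75=3.375
n=1: y=3.375, sp=3, e=sp−y=-0.375; I=2.625, D=e−e_prev=-3.375; u=0·(-0.375)+3/2·2.625+3/4·(-3.375)=1.40625; next y=-3/5·3.375+1/2·1.40625=-1.321875
n=2: y=-1.321875, sp=3, e=sp−y=4.321875; I=6.946875, D=e−e_prev=4.696875; u=0·4.321875+3/2·6.946875+3/4·4.696875≈13.942969; next y=-3/5·(-1.321875)+1/2·13.942969≈7.764609
n=3: y≈7.764609, sp=3, e=sp−y≈-4.764609; I≈2.182266, D=e−e_prev≈-9.086484; u=0·(-4.764609)+3/2·2.182266+3/4·(-9.086484)≈-3.541465; next y=-3/5·7.764609+1/2·(-3.541465)≈-6.429498
n=4: y≈-6.429498, sp=3, e=sp−y≈9.429498; I≈11.611764, D=e−e_prev≈14.194107; u=0·9.429498+3/2·11.611764+3/4·14.194107≈28.063226; next y=-3/5·(-6.429498)+1/2·28.063226≈17.889312
n=5: y≈17.889312, sp=3, e=sp−y≈-14.889312; I≈-3.277548, D=e−e_prev≈-24.318810; u=0·(-14.889312)+3/2·(-3.277548)+3/4·(-24.318810)≈-23.155430; next y=-3/5·17.889312+1/2·(-23.155430)≈-22.311302

0 3 6.750 0.000
1 3 1.406 3.375
2 3 13.943 -1.322
3 3 -3.541 7.765
4 3 28.063 -6.429
5 3 -23.155 17.889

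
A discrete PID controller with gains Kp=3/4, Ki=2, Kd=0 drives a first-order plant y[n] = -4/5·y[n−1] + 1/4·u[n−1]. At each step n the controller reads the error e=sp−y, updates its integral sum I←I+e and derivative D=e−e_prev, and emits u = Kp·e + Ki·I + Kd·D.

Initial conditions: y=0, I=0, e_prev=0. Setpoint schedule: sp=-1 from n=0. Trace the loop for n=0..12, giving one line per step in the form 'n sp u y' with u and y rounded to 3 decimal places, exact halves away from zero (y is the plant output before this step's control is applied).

0 -1 -2.750 0.000
1 -1 -2.859 -0.688
2 -1 -4.922 -0.165
3 -1 -4.024 -1.099
4 -1 -6.498 -0.127
5 -1 -4.406 -1.523
6 -1 -7.869 0.117
7 -1 -4.115 -2.061
8 -1 -9.365 0.620
9 -1 -3.098 -2.837
10 -1 -11.337 1.495
11 -1 -1.132 -4.030
12 -1 -14.244 2.941

(exact arithmetic carried between steps; '≈' marks a value shown rounded to 6 d.p. or computed from one; I and e_prev carry over from the previous line; the table rounds u and y to 3 d.p., halves away from zero)
n=0: y=0, sp=-1, e=sp−y=-1; I=-1, D=e−e_prev=-1; u=3/4·(-1)+2·(-1)+0·(-1)=-2.75; next y=-4/5·0+1/4·(-2.75)=-0.6875
n=1: y=-0.6875, sp=-1, e=sp−y=-0.3125; I=-1.3125, D=e−e_prev=0.6875; u=3/4·(-0.3125)+2·(-1.3125)+0·0.6875=-2.859375; next y=-4/5·(-0.6875)+1/4·(-2.859375)≈-0.164844
n=2: y≈-0.164844, sp=-1, e=sp−y≈-0.835156; I≈-2.147656, D=e−e_prev≈-0.522656; u=3/4·(-0.835156)+2·(-2.147656)+0·(-0.522656)≈-4.921680; next y=-4/5·(-0.164844)+1/4·(-4.921680)≈-1.098545
n=3: y≈-1.098545, sp=-1, e=sp−y≈0.098545; I≈-2.049111, D=e−e_prev≈0.933701; u=3/4·0.098545+2·(-2.049111)+0·0.933701≈-4.024314; next y=-4/5·(-1.098545)+1/4·(-4.024314)≈-0.127243
n=4: y≈-0.127243, sp=-1, e=sp−y≈-0.872757; I≈-2.921869, D=e−e_prev≈-0.971302; u=3/4·(-0.872757)+2·(-2.921869)+0·(-0.971302)≈-6.498306; next y=-4/5·(-0.127243)+1/4·(-6.498306)≈-1.522782
n=5: y≈-1.522782, sp=-1, e=sp−y≈0.522782; I≈-2.399086, D=e−e_prev≈1.395540; u=3/4·0.522782+2·(-2.399086)+0·1.395540≈-4.406086; next y=-4/5·(-1.522782)+1/4·(-4.406086)≈0.116704
n=6: y≈0.116704, sp=-1, e=sp−y≈-1.116704; I≈-3.515791, D=e−e_prev≈-1.639487; u=3/4·(-1.116704)+2·(-3.515791)+0·(-1.639487)≈-7.869110; next y=-4/5·0.116704+1/4·(-7.869110)≈-2.060641
n=7: y≈-2.060641, sp=-1, e=sp−y≈1.060641; I≈-2.455150, D=e−e_prev≈2.177345; u=3/4·1.060641+2·(-2.455150)+0·2.177345≈-4.114819; next y=-4/5·(-2.060641)+1/4·(-4.114819)≈0.619808
n=8: y≈0.619808, sp=-1, e=sp−y≈-1.619808; I≈-4.074958, D=e−e_prev≈-2.680449; u=3/4·(-1.619808)+2·(-4.074958)+0·(-2.680449)≈-9.364772; next y=-4/5·0.619808+1/4·(-9.364772)≈-2.837039
n=9: y≈-2.837039, sp=-1, e=sp−y≈1.837039; I≈-2.237918, D=e−e_prev≈3.456847; u=3/4·1.837039+2·(-2.237918)+0·3.456847≈-3.098057; next y=-4/5·(-2.837039)+1/4·(-3.098057)≈1.495117
n=10: y≈1.495117, sp=-1, e=sp−y≈-2.495117; I≈-4.733036, D=e−e_prev≈-4.332157; u=3/4·(-2.495117)+2·(-4.733036)+0·(-4.332157)≈-11.337409; next y=-4/5·1.495117+1/4·(-11.337409)≈-4.030446
n=11: y≈-4.030446, sp=-1, e=sp−y≈3.030446; I≈-1.702590, D=e−e_prev≈5.525563; u=3/4·3.030446+2·(-1.702590)+0·5.525563≈-1.132345; next y=-4/5·(-4.030446)+1/4·(-1.132345)≈2.941271
n=12: y≈2.941271, sp=-1, e=sp−y≈-3.941271; I≈-5.643860, D=e−e_prev≈-6.971717; u=3/4·(-3.941271)+2·(-5.643860)+0·(-6.971717)≈-14.243673; next y=-4/5·2.941271+1/4·(-14.243673)≈-5.913935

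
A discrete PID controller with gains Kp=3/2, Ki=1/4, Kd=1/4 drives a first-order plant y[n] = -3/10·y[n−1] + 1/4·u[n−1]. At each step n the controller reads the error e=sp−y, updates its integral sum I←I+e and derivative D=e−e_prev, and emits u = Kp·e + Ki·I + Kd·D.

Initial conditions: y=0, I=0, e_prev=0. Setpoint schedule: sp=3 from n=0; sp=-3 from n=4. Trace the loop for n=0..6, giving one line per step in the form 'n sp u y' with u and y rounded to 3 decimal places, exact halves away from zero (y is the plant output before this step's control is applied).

0 3 6.000 0.000
1 3 3.000 1.500
2 3 6.150 0.300
3 3 4.230 1.448
4 -3 -5.447 0.623
5 -3 -0.715 -1.549
6 -3 -5.290 0.286

(exact arithmetic carried between steps; '≈' marks a value shown rounded to 6 d.p. or computed from one; I and e_prev carry over from the previous line; the table rounds u and y to 3 d.p., halves away from zero)
n=0: y=0, sp=3, e=sp−y=3; I=3, D=e−e_prev=3; u=3/2·3+1/4·3+1/4·3=6; next y=-3/10·0+1/4·6=1.5
n=1: y=1.5, sp=3, e=sp−y=1.5; I=4.5, D=e−e_prev=-1.5; u=3/2·1.5+1/4·4.5+1/4·(-1.5)=3; next y=-3/10·1.5+1/4·3=0.3
n=2: y=0.3, sp=3, e=sp−y=2.7; I=7.2, D=e−e_prev=1.2; u=3/2·2.7+1/4·7.2+1/4·1.2=6.15; next y=-3/10·0.3+1/4·6.15=1.4475
n=3: y=1.4475, sp=3, e=sp−y=1.5525; I=8.7525, D=e−e_prev=-1.1475; u=3/2·1.5525+1/4·8.7525+1/4·(-1.1475)=4.23; next y=-3/10·1.4475+1/4·4.23=0.62325
n=4: y=0.62325, sp=-3, e=sp−y=-3.62325; I=5.12925, D=e−e_prev=-5.17575; u=3/2·(-3.62325)+1/4·5.12925+1/4·(-5.17575)=-5.4465; next y=-3/10·0.62325+1/4·(-5.4465)=-1.5486
n=5: y=-1.5486, sp=-3, e=sp−y=-1.4514; I=3.67785, D=e−e_prev=2.17185; u=3/2·(-1.4514)+1/4·3.67785+1/4·2.17185=-0.714675; next y=-3/10·(-1.5486)+1/4·(-0.714675)≈0.285911
n=6: y≈0.285911, sp=-3, e=sp−y≈-3.285911; I≈0.391939, D=e−e_prev≈-1.834511; u=3/2·(-3.285911)+1/4·0.391939+1/4·(-1.834511)≈-5.28951; next y=-3/10·0.285911+1/4·(-5.28951)≈-1.408151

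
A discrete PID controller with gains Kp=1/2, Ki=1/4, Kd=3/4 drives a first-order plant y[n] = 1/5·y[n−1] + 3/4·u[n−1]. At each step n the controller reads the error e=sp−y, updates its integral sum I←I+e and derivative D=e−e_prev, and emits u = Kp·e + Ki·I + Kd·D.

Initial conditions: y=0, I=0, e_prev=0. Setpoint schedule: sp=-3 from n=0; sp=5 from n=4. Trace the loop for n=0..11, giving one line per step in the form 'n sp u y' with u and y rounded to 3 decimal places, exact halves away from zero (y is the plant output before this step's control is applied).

(exact arithmetic carried between steps; '≈' marks a value shown rounded to 6 d.p. or computed from one; I and e_prev carry over from the previous line; the table rounds u and y to 3 d.p., halves away from zero)
n=0: y=0, sp=-3, e=sp−y=-3; I=-3, D=e−e_prev=-3; u=1/2·(-3)+1/4·(-3)+3/4·(-3)=-4.5; next y=1/5·0+3/4·(-4.5)=-3.375
n=1: y=-3.375, sp=-3, e=sp−y=0.375; I=-2.625, D=e−e_prev=3.375; u=1/2·0.375+1/4·(-2.625)+3/4·3.375=2.0625; next y=1/5·(-3.375)+3/4·2.0625=0.871875
n=2: y=0.871875, sp=-3, e=sp−y=-3.871875; I=-6.496875, D=e−e_prev=-4.246875; u=1/2·(-3.871875)+1/4·(-6.496875)+3/4·(-4.246875)≈-6.745313; next y=1/5·0.871875+3/4·(-6.745313)≈-4.884609
n=3: y≈-4.884609, sp=-3, e=sp−y≈1.884609; I≈-4.612266, D=e−e_prev≈5.756484; u=1/2·1.884609+1/4·(-4.612266)+3/4·5.756484≈4.106602; next y=1/5·(-4.884609)+3/4·4.106602≈2.103029
n=4: y≈2.103029, sp=5, e=sp−y≈2.896971; I≈-1.715295, D=e−e_prev≈1.012361; u=1/2·2.896971+1/4·(-1.715295)+3/4·1.012361≈1.778933; next y=1/5·2.103029+3/4·1.778933≈1.754805
n=5: y≈1.754805, sp=5, e=sp−y≈3.245195; I≈1.529900, D=e−e_prev≈0.348224; u=1/2·3.245195+1/4·1.529900+3/4·0.348224≈2.266240; next y=1/5·1.754805+3/4·2.266240≈2.050641
n=6: y≈2.050641, sp=5, e=sp−y≈2.949359; I≈4.479258, D=e−e_prev≈-0.295836; u=1/2·2.949359+1/4·4.479258+3/4·(-0.295836)≈2.372617; next y=1/5·2.050641+3/4·2.372617≈2.189591
n=7: y≈2.189591, sp=5, e=sp−y≈2.810409; I≈7.289667, D=e−e_prev≈-0.138950; u=1/2·2.810409+1/4·7.289667+3/4·(-0.138950)≈3.123409; next y=1/5·2.189591+3/4·3.123409≈2.780475
n=8: y≈2.780475, sp=5, e=sp−y≈2.219525; I≈9.509192, D=e−e_prev≈-0.590884; u=1/2·2.219525+1/4·9.509192+3/4·(-0.590884)≈3.043898; next y=1/5·2.780475+3/4·3.043898≈2.839018
n=9: y≈2.839018, sp=5, e=sp−y≈2.160982; I≈11.670174, D=e−e_prev≈-0.058543; u=1/2·2.160982+1/4·11.670174+3/4·(-0.058543)≈3.954127; next y=1/5·2.839018+3/4·3.954127≈3.533399
n=10: y≈3.533399, sp=5, e=sp−y≈1.466601; I≈13.136775, D=e−e_prev≈-0.694381; u=1/2·1.466601+1/4·13.136775+3/4·(-0.694381)≈3.496709; next y=1/5·3.533399+3/4·3.496709≈3.329211
n=11: y≈3.329211, sp=5, e=sp−y≈1.670789; I≈14.807564, D=e−e_prev≈0.204187; u=1/2·1.670789+1/4·14.807564+3/4·0.204187≈4.690426; next y=1/5·3.329211+3/4·4.690426≈4.183662

0 -3 -4.500 0.000
1 -3 2.063 -3.375
2 -3 -6.745 0.872
3 -3 4.107 -4.885
4 5 1.779 2.103
5 5 2.266 1.755
6 5 2.373 2.051
7 5 3.123 2.190
8 5 3.044 2.780
9 5 3.954 2.839
10 5 3.497 3.533
11 5 4.690 3.329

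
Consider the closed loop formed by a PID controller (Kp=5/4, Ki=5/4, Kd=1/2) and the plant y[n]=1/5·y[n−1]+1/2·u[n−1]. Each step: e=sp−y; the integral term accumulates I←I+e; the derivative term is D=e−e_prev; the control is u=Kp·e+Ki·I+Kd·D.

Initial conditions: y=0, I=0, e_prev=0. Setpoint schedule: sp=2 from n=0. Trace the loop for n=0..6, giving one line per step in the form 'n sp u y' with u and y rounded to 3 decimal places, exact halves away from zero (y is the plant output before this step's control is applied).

(exact arithmetic carried between steps; '≈' marks a value shown rounded to 6 d.p. or computed from one; I and e_prev carry over from the previous line; the table rounds u and y to 3 d.p., halves away from zero)
n=0: y=0, sp=2, e=sp−y=2; I=2, D=e−e_prev=2; u=5/4·2+5/4·2+1/2·2=6; next y=1/5·0+1/2·6=3
n=1: y=3, sp=2, e=sp−y=-1; I=1, D=e−e_prev=-3; u=5/4·(-1)+5/4·1+1/2·(-3)=-1.5; next y=1/5·3+1/2·(-1.5)=-0.15
n=2: y=-0.15, sp=2, e=sp−y=2.15; I=3.15, D=e−e_prev=3.15; u=5/4·2.15+5/4·3.15+1/2·3.15=8.2; next y=1/5·(-0.15)+1/2·8.2=4.07
n=3: y=4.07, sp=2, e=sp−y=-2.07; I=1.08, D=e−e_prev=-4.22; u=5/4·(-2.07)+5/4·1.08+1/2·(-4.22)=-3.3475; next y=1/5·4.07+1/2·(-3.3475)=-0.85975
n=4: y=-0.85975, sp=2, e=sp−y=2.85975; I=3.93975, D=e−e_prev=4.92975; u=5/4·2.85975+5/4·3.93975+1/2·4.92975=10.96425; next y=1/5·(-0.85975)+1/2·10.96425=5.310175
n=5: y=5.310175, sp=2, e=sp−y=-3.310175; I=0.629575, D=e−e_prev=-6.169925; u=5/4·(-3.310175)+5/4·0.629575+1/2·(-6.169925)≈-6.435713; next y=1/5·5.310175+1/2·(-6.435713)≈-2.155821
n=6: y≈-2.155821, sp=2, e=sp−y≈4.155821; I≈4.785396, D=e−e_prev≈7.465996; u=5/4·4.155821+5/4·4.785396+1/2·7.465996≈14.90952; next y=1/5·(-2.155821)+1/2·14.90952≈7.023596

0 2 6.000 0.000
1 2 -1.500 3.000
2 2 8.200 -0.150
3 2 -3.348 4.070
4 2 10.964 -0.860
5 2 -6.436 5.310
6 2 14.910 -2.156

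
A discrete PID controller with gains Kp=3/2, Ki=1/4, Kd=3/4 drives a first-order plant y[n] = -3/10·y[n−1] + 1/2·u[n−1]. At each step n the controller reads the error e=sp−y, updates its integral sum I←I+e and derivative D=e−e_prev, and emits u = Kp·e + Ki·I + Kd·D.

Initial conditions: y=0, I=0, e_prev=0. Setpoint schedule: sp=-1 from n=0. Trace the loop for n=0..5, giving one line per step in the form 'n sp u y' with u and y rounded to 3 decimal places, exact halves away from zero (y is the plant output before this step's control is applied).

(exact arithmetic carried between steps; '≈' marks a value shown rounded to 6 d.p. or computed from one; I and e_prev carry over from the previous line; the table rounds u and y to 3 d.p., halves away from zero)
n=0: y=0, sp=-1, e=sp−y=-1; I=-1, D=e−e_prev=-1; u=3/2·(-1)+1/4·(-1)+3/4·(-1)=-2.5; next y=-3/10·0+1/2·(-2.5)=-1.25
n=1: y=-1.25, sp=-1, e=sp−y=0.25; I=-0.75, D=e−e_prev=1.25; u=3/2·0.25+1/4·(-0.75)+3/4·1.25=1.125; next y=-3/10·(-1.25)+1/2·1.125=0.9375
n=2: y=0.9375, sp=-1, e=sp−y=-1.9375; I=-2.6875, D=e−e_prev=-2.1875; u=3/2·(-1.9375)+1/4·(-2.6875)+3/4·(-2.1875)=-5.21875; next y=-3/10·0.9375+1/2·(-5.21875)=-2.890625
n=3: y=-2.890625, sp=-1, e=sp−y=1.890625; I=-0.796875, D=e−e_prev=3.828125; u=3/2·1.890625+1/4·(-0.796875)+3/4·3.828125≈5.507813; next y=-3/10·(-2.890625)+1/2·5.507813≈3.621094
n=4: y≈3.621094, sp=-1, e=sp−y≈-4.621094; I≈-5.417969, D=e−e_prev≈-6.511719; u=3/2·(-4.621094)+1/4·(-5.417969)+3/4·(-6.511719)≈-13.169922; next y=-3/10·3.621094+1/2·(-13.169922)≈-7.671289
n=5: y≈-7.671289, sp=-1, e=sp−y≈6.671289; I≈1.253320, D=e−e_prev≈11.292383; u=3/2·6.671289+1/4·1.253320+3/4·11.292383≈18.789551; next y=-3/10·(-7.671289)+1/2·18.789551≈11.696162

0 -1 -2.500 0.000
1 -1 1.125 -1.250
2 -1 -5.219 0.938
3 -1 5.508 -2.891
4 -1 -13.170 3.621
5 -1 18.790 -7.671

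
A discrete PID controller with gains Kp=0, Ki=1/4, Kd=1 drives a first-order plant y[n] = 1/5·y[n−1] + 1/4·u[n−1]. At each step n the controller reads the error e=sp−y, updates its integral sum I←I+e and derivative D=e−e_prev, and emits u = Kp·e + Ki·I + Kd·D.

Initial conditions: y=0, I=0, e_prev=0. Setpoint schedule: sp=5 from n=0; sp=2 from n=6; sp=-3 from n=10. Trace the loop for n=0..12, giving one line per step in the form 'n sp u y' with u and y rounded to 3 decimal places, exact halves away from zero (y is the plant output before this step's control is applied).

0 5 6.250 0.000
1 5 0.547 1.563
2 5 4.360 0.449
3 5 3.471 1.180
4 5 5.252 1.104
5 5 5.613 1.534
6 2 2.939 1.710
7 2 6.979 1.077
8 2 5.473 1.960
9 2 6.616 1.760
10 -3 -0.081 2.006
11 -3 5.944 0.381
12 -3 1.997 1.562

(exact arithmetic carried between steps; '≈' marks a value shown rounded to 6 d.p. or computed from one; I and e_prev carry over from the previous line; the table rounds u and y to 3 d.p., halves away from zero)
n=0: y=0, sp=5, e=sp−y=5; I=5, D=e−e_prev=5; u=0·5+1/4·5+1·5=6.25; next y=1/5·0+1/4·6.25=1.5625
n=1: y=1.5625, sp=5, e=sp−y=3.4375; I=8.4375, D=e−e_prev=-1.5625; u=0·3.4375+1/4·8.4375+1·(-1.5625)=0.546875; next y=1/5·1.5625+1/4·0.546875≈0.449219
n=2: y≈0.449219, sp=5, e=sp−y≈4.550781; I≈12.988281, D=e−e_prev≈1.113281; u=0·4.550781+1/4·12.988281+1·1.113281≈4.360352; next y=1/5·0.449219+1/4·4.360352≈1.179932
n=3: y≈1.179932, sp=5, e=sp−y≈3.820068; I≈16.808350, D=e−e_prev≈-0.730713; u=0·3.820068+1/4·16.808350+1·(-0.730713)≈3.471375; next y=1/5·1.179932+1/4·3.471375≈1.103830
n=4: y≈1.103830, sp=5, e=sp−y≈3.896170; I≈20.704520, D=e−e_prev≈0.076102; u=0·3.896170+1/4·20.704520+1·0.076102≈5.252232; next y=1/5·1.103830+1/4·5.252232≈1.533824
n=5: y≈1.533824, sp=5, e=sp−y≈3.466176; I≈24.170696, D=e−e_prev≈-0.429994; u=0·3.466176+1/4·24.170696+1·(-0.429994)≈5.612680; next y=1/5·1.533824+1/4·5.612680≈1.709935
n=6: y≈1.709935, sp=2, e=sp−y≈0.290065; I≈24.460761, D=e−e_prev≈-3.176111; u=0·0.290065+1/4·24.460761+1·(-3.176111)≈2.939079; next y=1/5·1.709935+1/4·2.939079≈1.076757
n=7: y≈1.076757, sp=2, e=sp−y≈0.923243; I≈25.384004, D=e−e_prev≈0.633178; u=0·0.923243+1/4·25.384004+1·0.633178≈6.979179; next y=1/5·1.076757+1/4·6.979179≈1.960146
n=8: y≈1.960146, sp=2, e=sp−y≈0.039854; I≈25.423858, D=e−e_prev≈-0.883389; u=0·0.039854+1/4·25.423858+1·(-0.883389)≈5.472575; next y=1/5·1.960146+1/4·5.472575≈1.760173
n=9: y≈1.760173, sp=2, e=sp−y≈0.239827; I≈25.663685, D=e−e_prev≈0.199973; u=0·0.239827+1/4·25.663685+1·0.199973≈6.615894; next y=1/5·1.760173+1/4·6.615894≈2.006008
n=10: y≈2.006008, sp=-3, e=sp−y≈-5.006008; I≈20.657677, D=e−e_prev≈-5.245835; u=0·(-5.006008)+1/4·20.657677+1·(-5.245835)≈-0.081416; next y=1/5·2.006008+1/4·(-0.081416)≈0.380848
n=11: y≈0.380848, sp=-3, e=sp−y≈-3.380848; I≈17.276829, D=e−e_prev≈1.625161; u=0·(-3.380848)+1/4·17.276829+1·1.625161≈5.944368; next y=1/5·0.380848+1/4·5.944368≈1.562261
n=12: y≈1.562261, sp=-3, e=sp−y≈-4.562261; I≈12.714568, D=e−e_prev≈-1.181414; u=0·(-4.562261)+1/4·12.714568+1·(-1.181414)≈1.997228; next y=1/5·1.562261+1/4·1.997228≈0.811759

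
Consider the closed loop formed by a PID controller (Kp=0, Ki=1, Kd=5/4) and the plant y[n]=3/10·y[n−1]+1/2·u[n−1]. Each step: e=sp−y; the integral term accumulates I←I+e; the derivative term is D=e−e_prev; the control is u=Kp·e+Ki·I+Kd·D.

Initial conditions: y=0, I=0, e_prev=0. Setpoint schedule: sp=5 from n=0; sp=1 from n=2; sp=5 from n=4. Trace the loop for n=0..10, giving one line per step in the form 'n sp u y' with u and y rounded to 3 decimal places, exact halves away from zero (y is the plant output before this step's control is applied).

0 5 11.250 0.000
1 5 -2.656 5.625
2 1 6.598 0.359
3 1 -1.200 3.407
4 5 15.918 0.422
5 5 -5.478 8.086
6 5 19.913 -0.313
7 5 -8.168 9.863
8 5 24.412 -1.125
9 5 -12.433 11.869
10 5 29.621 -2.656

(exact arithmetic carried between steps; '≈' marks a value shown rounded to 6 d.p. or computed from one; I and e_prev carry over from the previous line; the table rounds u and y to 3 d.p., halves away from zero)
n=0: y=0, sp=5, e=sp−y=5; I=5, D=e−e_prev=5; u=0·5+1·5+5/4·5=11.25; next y=3/10·0+1/2·11.25=5.625
n=1: y=5.625, sp=5, e=sp−y=-0.625; I=4.375, D=e−e_prev=-5.625; u=0·(-0.625)+1·4.375+5/4·(-5.625)=-2.65625; next y=3/10·5.625+1/2·(-2.65625)=0.359375
n=2: y=0.359375, sp=1, e=sp−y=0.640625; I=5.015625, D=e−e_prev=1.265625; u=0·0.640625+1·5.015625+5/4·1.265625≈6.597656; next y=3/10·0.359375+1/2·6.597656≈3.406641
n=3: y≈3.406641, sp=1, e=sp−y≈-2.406641; I≈2.608984, D=e−e_prev≈-3.047266; u=0·(-2.406641)+1·2.608984+5/4·(-3.047266)≈-1.200098; next y=3/10·3.406641+1/2·(-1.200098)≈0.421943
n=4: y≈0.421943, sp=5, e=sp−y≈4.578057; I≈7.187041, D=e−e_prev≈6.984697; u=0·4.578057+1·7.187041+5/4·6.984697≈15.917913; next y=3/10·0.421943+1/2·15.917913≈8.085539
n=5: y≈8.085539, sp=5, e=sp−y≈-3.085539; I≈4.101502, D=e−e_prev≈-7.663596; u=0·(-3.085539)+1·4.101502+5/4·(-7.663596)≈-5.477993; next y=3/10·8.085539+1/2·(-5.477993)≈-0.313335
n=6: y≈-0.313335, sp=5, e=sp−y≈5.313335; I≈9.414837, D=e−e_prev≈8.398874; u=0·5.313335+1·9.414837+5/4·8.398874≈19.913429; next y=3/10·(-0.313335)+1/2·19.913429≈9.862714
n=7: y≈9.862714, sp=5, e=sp−y≈-4.862714; I≈4.552122, D=e−e_prev≈-10.176049; u=0·(-4.862714)+1·4.552122+5/4·(-10.176049)≈-8.167939; next y=3/10·9.862714+1/2·(-8.167939)≈-1.125155
n=8: y≈-1.125155, sp=5, e=sp−y≈6.125155; I≈10.677278, D=e−e_prev≈10.987869; u=0·6.125155+1·10.677278+5/4·10.987869≈24.412114; next y=3/10·(-1.125155)+1/2·24.412114≈11.868511
n=9: y≈11.868511, sp=5, e=sp−y≈-6.868511; I≈3.808767, D=e−e_prev≈-12.993666; u=0·(-6.868511)+1·3.808767+5/4·(-12.993666)≈-12.433315; next y=3/10·11.868511+1/2·(-12.433315)≈-2.656104
n=10: y≈-2.656104, sp=5, e=sp−y≈7.656104; I≈11.464871, D=e−e_prev≈14.524615; u=0·7.656104+1·11.464871+5/4·14.524615≈29.620640; next y=3/10·(-2.656104)+1/2·29.620640≈14.013489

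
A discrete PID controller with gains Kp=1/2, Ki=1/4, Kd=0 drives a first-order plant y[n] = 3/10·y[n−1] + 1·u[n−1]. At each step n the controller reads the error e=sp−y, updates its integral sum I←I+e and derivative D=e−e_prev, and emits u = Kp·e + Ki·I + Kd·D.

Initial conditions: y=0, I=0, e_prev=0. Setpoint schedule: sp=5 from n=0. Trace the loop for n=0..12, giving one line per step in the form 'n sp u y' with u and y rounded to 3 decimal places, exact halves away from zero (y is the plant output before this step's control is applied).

0 5 3.750 0.000
1 5 2.188 3.750
2 5 2.828 3.313
3 5 2.868 3.822
4 5 3.018 4.015
5 5 3.108 4.222
6 5 3.188 4.375
7 5 3.250 4.501
8 5 3.300 4.601
9 5 3.340 4.680
10 5 3.372 4.744
11 5 3.398 4.795
12 5 3.418 4.836

(exact arithmetic carried between steps; '≈' marks a value shown rounded to 6 d.p. or computed from one; I and e_prev carry over from the previous line; the table rounds u and y to 3 d.p., halves away from zero)
n=0: y=0, sp=5, e=sp−y=5; I=5, D=e−e_prev=5; u=1/2·5+1/4·5+0·5=3.75; next y=3/10·0+1·3.75=3.75
n=1: y=3.75, sp=5, e=sp−y=1.25; I=6.25, D=e−e_prev=-3.75; u=1/2·1.25+1/4·6.25+0·(-3.75)=2.1875; next y=3/10·3.75+1·2.1875=3.3125
n=2: y=3.3125, sp=5, e=sp−y=1.6875; I=7.9375, D=e−e_prev=0.4375; u=1/2·1.6875+1/4·7.9375+0·0.4375=2.828125; next y=3/10·3.3125+1·2.828125=3.821875
n=3: y=3.821875, sp=5, e=sp−y=1.178125; I=9.115625, D=e−e_prev=-0.509375; u=1/2·1.178125+1/4·9.115625+0·(-0.509375)≈2.867969; next y=3/10·3.821875+1·2.867969≈4.014531
n=4: y≈4.014531, sp=5, e=sp−y≈0.985469; I≈10.101094, D=e−e_prev≈-0.192656; u=1/2·0.985469+1/4·10.101094+0·(-0.192656)≈3.018008; next y=3/10·4.014531+1·3.018008≈4.222367
n=5: y≈4.222367, sp=5, e=sp−y≈0.777633; I≈10.878727, D=e−e_prev≈-0.207836; u=1/2·0.777633+1/4·10.878727+0·(-0.207836)≈3.108498; next y=3/10·4.222367+1·3.108498≈4.375208
n=6: y≈4.375208, sp=5, e=sp−y≈0.624792; I≈11.503518, D=e−e_prev≈-0.152841; u=1/2·0.624792+1/4·11.503518+0·(-0.152841)≈3.188275; next y=3/10·4.375208+1·3.188275≈4.500838
n=7: y≈4.500838, sp=5, e=sp−y≈0.499162; I≈12.002680, D=e−e_prev≈-0.125630; u=1/2·0.499162+1/4·12.002680+0·(-0.125630)≈3.250251; next y=3/10·4.500838+1·3.250251≈4.600503
n=8: y≈4.600503, sp=5, e=sp−y≈0.399497; I≈12.402178, D=e−e_prev≈-0.099665; u=1/2·0.399497+1/4·12.402178+0·(-0.099665)≈3.300293; next y=3/10·4.600503+1·3.300293≈4.680444
n=9: y≈4.680444, sp=5, e=sp−y≈0.319556; I≈12.721734, D=e−e_prev≈-0.079941; u=1/2·0.319556+1/4·12.721734+0·(-0.079941)≈3.340211; next y=3/10·4.680444+1·3.340211≈4.744345
n=10: y≈4.744345, sp=5, e=sp−y≈0.255655; I≈12.977389, D=e−e_prev≈-0.063901; u=1/2·0.255655+1/4·12.977389+0·(-0.063901)≈3.372175; next y=3/10·4.744345+1·3.372175≈4.795478
n=11: y≈4.795478, sp=5, e=sp−y≈0.204522; I≈13.181911, D=e−e_prev≈-0.051134; u=1/2·0.204522+1/4·13.181911+0·(-0.051134)≈3.397739; next y=3/10·4.795478+1·3.397739≈4.836382
n=12: y≈4.836382, sp=5, e=sp−y≈0.163618; I≈13.345529, D=e−e_prev≈-0.040904; u=1/2·0.163618+1/4·13.345529+0·(-0.040904)≈3.418191; next y=3/10·4.836382+1·3.418191≈4.869106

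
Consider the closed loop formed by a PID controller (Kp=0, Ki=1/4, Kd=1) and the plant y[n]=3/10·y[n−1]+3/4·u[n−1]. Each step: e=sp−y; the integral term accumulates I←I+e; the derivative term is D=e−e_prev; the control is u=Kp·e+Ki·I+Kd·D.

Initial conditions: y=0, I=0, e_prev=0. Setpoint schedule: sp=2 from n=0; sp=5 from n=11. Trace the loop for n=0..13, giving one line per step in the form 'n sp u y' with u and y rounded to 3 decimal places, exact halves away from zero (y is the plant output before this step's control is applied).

(exact arithmetic carried between steps; '≈' marks a value shown rounded to 6 d.p. or computed from one; I and e_prev carry over from the previous line; the table rounds u and y to 3 d.p., halves away from zero)
n=0: y=0, sp=2, e=sp−y=2; I=2, D=e−e_prev=2; u=0·2+1/4·2+1·2=2.5; next y=3/10·0+3/4·2.5=1.875
n=1: y=1.875, sp=2, e=sp−y=0.125; I=2.125, D=e−e_prev=-1.875; u=0·0.125+1/4·2.125+1·(-1.875)=-1.34375; next y=3/10·1.875+3/4·(-1.34375)≈-0.445313
n=2: y≈-0.445313, sp=2, e=sp−y≈2.445313; I≈4.570313, D=e−e_prev≈2.320313; u=0·2.445313+1/4·4.570313+1·2.320313≈3.462891; next y=3/10·(-0.445313)+3/4·3.462891≈2.463574
n=3: y≈2.463574, sp=2, e=sp−y≈-0.463574; I≈4.106738, D=e−e_prev≈-2.908887; u=0·(-0.463574)+1/4·4.106738+1·(-2.908887)≈-1.882202; next y=3/10·2.463574+3/4·(-1.882202)≈-0.672579
n=4: y≈-0.672579, sp=2, e=sp−y≈2.672579; I≈6.779318, D=e−e_prev≈3.136154; u=0·2.672579+1/4·6.779318+1·3.136154≈4.830983; next y=3/10·(-0.672579)+3/4·4.830983≈3.421463
n=5: y≈3.421463, sp=2, e=sp−y≈-1.421463; I≈5.357854, D=e−e_prev≈-4.094043; u=0·(-1.421463)+1/4·5.357854+1·(-4.094043)≈-2.754579; next y=3/10·3.421463+3/4·(-2.754579)≈-1.039495
n=6: y≈-1.039495, sp=2, e=sp−y≈3.039495; I≈8.397350, D=e−e_prev≈4.460959; u=0·3.039495+1/4·8.397350+1·4.460959≈6.560296; next y=3/10·(-1.039495)+3/4·6.560296≈4.608374
n=7: y≈4.608374, sp=2, e=sp−y≈-2.608374; I≈5.788976, D=e−e_prev≈-5.647869; u=0·(-2.608374)+1/4·5.788976+1·(-5.647869)≈-4.200625; next y=3/10·4.608374+3/4·(-4.200625)≈-1.767957
n=8: y≈-1.767957, sp=2, e=sp−y≈3.767957; I≈9.556933, D=e−e_prev≈6.376330; u=0·3.767957+1/4·9.556933+1·6.376330≈8.765563; next y=3/10·(-1.767957)+3/4·8.765563≈6.043786
n=9: y≈6.043786, sp=2, e=sp−y≈-4.043786; I≈5.513147, D=e−e_prev≈-7.811742; u=0·(-4.043786)+1/4·5.513147+1·(-7.811742)≈-6.433455; next y=3/10·6.043786+3/4·(-6.433455)≈-3.011956
n=10: y≈-3.011956, sp=2, e=sp−y≈5.011956; I≈10.525103, D=e−e_prev≈9.055741; u=0·5.011956+1/4·10.525103+1·9.055741≈11.687017; next y=3/10·(-3.011956)+3/4·11.687017≈7.861676
n=11: y≈7.861676, sp=5, e=sp−y≈-2.861676; I≈7.663427, D=e−e_prev≈-7.873632; u=0·(-2.861676)+1/4·7.663427+1·(-7.873632)≈-5.957775; next y=3/10·7.861676+3/4·(-5.957775)≈-2.109829
n=12: y≈-2.109829, sp=5, e=sp−y≈7.109829; I≈14.773256, D=e−e_prev≈9.971505; u=0·7.109829+1/4·14.773256+1·9.971505≈13.664819; next y=3/10·(-2.109829)+3/4·13.664819≈9.615665
n=13: y≈9.615665, sp=5, e=sp−y≈-4.615665; I≈10.157590, D=e−e_prev≈-11.725494; u=0·(-4.615665)+1/4·10.157590+1·(-11.725494)≈-9.186096; next y=3/10·9.615665+3/4·(-9.186096)≈-4.004873

0 2 2.500 0.000
1 2 -1.344 1.875
2 2 3.463 -0.445
3 2 -1.882 2.464
4 2 4.831 -0.673
5 2 -2.755 3.421
6 2 6.560 -1.039
7 2 -4.201 4.608
8 2 8.766 -1.768
9 2 -6.433 6.044
10 2 11.687 -3.012
11 5 -5.958 7.862
12 5 13.665 -2.110
13 5 -9.186 9.616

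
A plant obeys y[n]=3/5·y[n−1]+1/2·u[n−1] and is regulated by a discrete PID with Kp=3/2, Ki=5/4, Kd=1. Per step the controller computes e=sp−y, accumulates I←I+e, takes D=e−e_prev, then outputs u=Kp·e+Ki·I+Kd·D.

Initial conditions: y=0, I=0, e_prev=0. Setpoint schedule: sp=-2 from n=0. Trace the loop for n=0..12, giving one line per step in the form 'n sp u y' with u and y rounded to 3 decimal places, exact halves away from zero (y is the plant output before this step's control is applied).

0 -2 -7.500 0.000
1 -2 6.063 -3.750
2 -2 -12.492 0.781
3 -2 13.157 -5.777
4 -2 -22.016 3.112
5 -2 26.431 -9.140
6 -2 -40.165 7.731
7 -2 51.449 -15.444
8 -2 -74.554 16.458
9 -2 98.751 -27.402
10 -2 -139.618 32.934
11 -2 188.236 -50.048
12 -2 -262.701 64.089

(exact arithmetic carried between steps; '≈' marks a value shown rounded to 6 d.p. or computed from one; I and e_prev carry over from the previous line; the table rounds u and y to 3 d.p., halves away from zero)
n=0: y=0, sp=-2, e=sp−y=-2; I=-2, D=e−e_prev=-2; u=3/2·(-2)+5/4·(-2)+1·(-2)=-7.5; next y=3/5·0+1/2·(-7.5)=-3.75
n=1: y=-3.75, sp=-2, e=sp−y=1.75; I=-0.25, D=e−e_prev=3.75; u=3/2·1.75+5/4·(-0.25)+1·3.75=6.0625; next y=3/5·(-3.75)+1/2·6.0625=0.78125
n=2: y=0.78125, sp=-2, e=sp−y=-2.78125; I=-3.03125, D=e−e_prev=-4.53125; u=3/2·(-2.78125)+5/4·(-3.03125)+1·(-4.53125)≈-12.492188; next y=3/5·0.78125+1/2·(-12.492188)≈-5.777344
n=3: y≈-5.777344, sp=-2, e=sp−y≈3.777344; I≈0.746094, D=e−e_prev≈6.558594; u=3/2·3.777344+5/4·0.746094+1·6.558594≈13.157227; next y=3/5·(-5.777344)+1/2·13.157227≈3.112207
n=4: y≈3.112207, sp=-2, e=sp−y≈-5.112207; I≈-4.366113, D=e−e_prev≈-8.889551; u=3/2·(-5.112207)+5/4·(-4.366113)+1·(-8.889551)≈-22.015503; next y=3/5·3.112207+1/2·(-22.015503)≈-9.140427
n=5: y≈-9.140427, sp=-2, e=sp−y≈7.140427; I≈2.774314, D=e−e_prev≈12.252634; u=3/2·7.140427+5/4·2.774314+1·12.252634≈26.431168; next y=3/5·(-9.140427)+1/2·26.431168≈7.731327
n=6: y≈7.731327, sp=-2, e=sp−y≈-9.731327; I≈-6.957013, D=e−e_prev≈-16.871755; u=3/2·(-9.731327)+5/4·(-6.957013)+1·(-16.871755)≈-40.165013; next y=3/5·7.731327+1/2·(-40.165013)≈-15.443710
n=7: y≈-15.443710, sp=-2, e=sp−y≈13.443710; I≈6.486696, D=e−e_prev≈23.175037; u=3/2·13.443710+5/4·6.486696+1·23.175037≈51.448973; next y=3/5·(-15.443710)+1/2·51.448973≈16.458260
n=8: y≈16.458260, sp=-2, e=sp−y≈-18.458260; I≈-11.971564, D=e−e_prev≈-31.901970; u=3/2·(-18.458260)+5/4·(-11.971564)+1·(-31.901970)≈-74.553816; next y=3/5·16.458260+1/2·(-74.553816)≈-27.401952
n=9: y≈-27.401952, sp=-2, e=sp−y≈25.401952; I≈13.430388, D=e−e_prev≈43.860212; u=3/2·25.401952+5/4·13.430388+1·43.860212≈98.751124; next y=3/5·(-27.401952)+1/2·98.751124≈32.934391
n=10: y≈32.934391, sp=-2, e=sp−y≈-34.934391; I≈-21.504003, D=e−e_prev≈-60.336343; u=3/2·(-34.934391)+5/4·(-21.504003)+1·(-60.336343)≈-139.617934; next y=3/5·32.934391+1/2·(-139.617934)≈-50.048332
n=11: y≈-50.048332, sp=-2, e=sp−y≈48.048332; I≈26.544329, D=e−e_prev≈82.982723; u=3/2·48.048332+5/4·26.544329+1·82.982723≈188.235633; next y=3/5·(-50.048332)+1/2·188.235633≈64.088817
n=12: y≈64.088817, sp=-2, e=sp−y≈-66.088817; I≈-39.544488, D=e−e_prev≈-114.137149; u=3/2·(-66.088817)+5/4·(-39.544488)+1·(-114.137149)≈-262.700985; next y=3/5·64.088817+1/2·(-262.700985)≈-92.897202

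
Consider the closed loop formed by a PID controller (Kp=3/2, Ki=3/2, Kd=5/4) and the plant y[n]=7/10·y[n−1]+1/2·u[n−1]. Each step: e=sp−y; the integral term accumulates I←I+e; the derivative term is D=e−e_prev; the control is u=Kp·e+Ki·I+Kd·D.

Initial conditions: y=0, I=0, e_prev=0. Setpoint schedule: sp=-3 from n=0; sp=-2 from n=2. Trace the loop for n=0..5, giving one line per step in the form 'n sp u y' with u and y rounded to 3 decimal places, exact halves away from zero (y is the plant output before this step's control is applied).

(exact arithmetic carried between steps; '≈' marks a value shown rounded to 6 d.p. or computed from one; I and e_prev carry over from the previous line; the table rounds u and y to 3 d.p., halves away from zero)
n=0: y=0, sp=-3, e=sp−y=-3; I=-3, D=e−e_prev=-3; u=3/2·(-3)+3/2·(-3)+5/4·(-3)=-12.75; next y=7/10·0+1/2·(-12.75)=-6.375
n=1: y=-6.375, sp=-3, e=sp−y=3.375; I=0.375, D=e−e_prev=6.375; u=3/2·3.375+3/2·0.375+5/4·6.375=13.59375; next y=7/10·(-6.375)+1/2·13.59375=2.334375
n=2: y=2.334375, sp=-2, e=sp−y=-4.334375; I=-3.959375, D=e−e_prev=-7.709375; u=3/2·(-4.334375)+3/2·(-3.959375)+5/4·(-7.709375)≈-22.077344; next y=7/10·2.334375+1/2·(-22.077344)≈-9.404609
n=3: y≈-9.404609, sp=-2, e=sp−y≈7.404609; I≈3.445234, D=e−e_prev≈11.738984; u=3/2·7.404609+3/2·3.445234+5/4·11.738984≈30.948496; next y=7/10·(-9.404609)+1/2·30.948496≈8.891021
n=4: y≈8.891021, sp=-2, e=sp−y≈-10.891021; I≈-7.445787, D=e−e_prev≈-18.295631; u=3/2·(-10.891021)+3/2·(-7.445787)+5/4·(-18.295631)≈-50.374751; next y=7/10·8.891021+1/2·(-50.374751)≈-18.963661
n=5: y≈-18.963661, sp=-2, e=sp−y≈16.963661; I≈9.517874, D=e−e_prev≈27.854682; u=3/2·16.963661+3/2·9.517874+5/4·27.854682≈74.540654; next y=7/10·(-18.963661)+1/2·74.540654≈23.995765

0 -3 -12.750 0.000
1 -3 13.594 -6.375
2 -2 -22.077 2.334
3 -2 30.948 -9.405
4 -2 -50.375 8.891
5 -2 74.541 -18.964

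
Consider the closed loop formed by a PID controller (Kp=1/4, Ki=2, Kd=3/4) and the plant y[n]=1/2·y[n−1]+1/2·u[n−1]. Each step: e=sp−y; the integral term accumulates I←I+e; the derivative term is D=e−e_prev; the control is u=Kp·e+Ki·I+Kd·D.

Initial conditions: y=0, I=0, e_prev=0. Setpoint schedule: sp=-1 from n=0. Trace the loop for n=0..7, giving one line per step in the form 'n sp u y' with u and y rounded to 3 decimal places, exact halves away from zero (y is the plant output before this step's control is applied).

0 -1 -3.000 0.000
1 -1 0.250 -1.500
2 -1 -2.500 -0.625
3 -1 0.219 -1.563
4 -1 -2.031 -0.672
5 -1 0.020 -1.352
6 -1 -1.844 -0.666
7 -1 -0.231 -1.255

(exact arithmetic carried between steps; '≈' marks a value shown rounded to 6 d.p. or computed from one; I and e_prev carry over from the previous line; the table rounds u and y to 3 d.p., halves away from zero)
n=0: y=0, sp=-1, e=sp−y=-1; I=-1, D=e−e_prev=-1; u=1/4·(-1)+2·(-1)+3/4·(-1)=-3; next y=1/2·0+1/2·(-3)=-1.5
n=1: y=-1.5, sp=-1, e=sp−y=0.5; I=-0.5, D=e−e_prev=1.5; u=1/4·0.5+2·(-0.5)+3/4·1.5=0.25; next y=1/2·(-1.5)+1/2·0.25=-0.625
n=2: y=-0.625, sp=-1, e=sp−y=-0.375; I=-0.875, D=e−e_prev=-0.875; u=1/4·(-0.375)+2·(-0.875)+3/4·(-0.875)=-2.5; next y=1/2·(-0.625)+1/2·(-2.5)=-1.5625
n=3: y=-1.5625, sp=-1, e=sp−y=0.5625; I=-0.3125, D=e−e_prev=0.9375; u=1/4·0.5625+2·(-0.3125)+3/4·0.9375=0.21875; next y=1/2·(-1.5625)+1/2·0.21875=-0.671875
n=4: y=-0.671875, sp=-1, e=sp−y=-0.328125; I=-0.640625, D=e−e_prev=-0.890625; u=1/4·(-0.328125)+2·(-0.640625)+3/4·(-0.890625)=-2.03125; next y=1/2·(-0.671875)+1/2·(-2.03125)≈-1.351563
n=5: y≈-1.351563, sp=-1, e=sp−y≈0.351563; I≈-0.289063, D=e−e_prev≈0.679688; u=1/4·0.351563+2·(-0.289063)+3/4·0.679688≈0.019531; next y=1/2·(-1.351563)+1/2·0.019531≈-0.666016
n=6: y≈-0.666016, sp=-1, e=sp−y≈-0.333984; I≈-0.623047, D=e−e_prev≈-0.685547; u=1/4·(-0.333984)+2·(-0.623047)+3/4·(-0.685547)≈-1.84375; next y=1/2·(-0.666016)+1/2·(-1.84375)≈-1.254883
n=7: y≈-1.254883, sp=-1, e=sp−y≈0.254883; I≈-0.368164, D=e−e_prev≈0.588867; u=1/4·0.254883+2·(-0.368164)+3/4·0.588867≈-0.230957; next y=1/2·(-1.254883)+1/2·(-0.230957)≈-0.742920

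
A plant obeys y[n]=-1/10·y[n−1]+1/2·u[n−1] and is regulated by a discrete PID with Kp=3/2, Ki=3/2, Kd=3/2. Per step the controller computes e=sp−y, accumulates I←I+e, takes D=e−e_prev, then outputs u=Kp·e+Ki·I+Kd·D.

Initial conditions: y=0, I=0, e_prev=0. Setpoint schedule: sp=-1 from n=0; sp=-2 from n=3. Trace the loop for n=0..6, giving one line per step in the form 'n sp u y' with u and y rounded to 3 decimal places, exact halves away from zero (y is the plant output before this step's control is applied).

0 -1 -4.500 0.000
1 -1 5.625 -2.250
2 -1 -19.669 3.038
3 -2 36.997 -10.138
4 -2 -102.486 19.512
5 -2 236.899 -53.194
6 -2 -591.703 123.769

(exact arithmetic carried between steps; '≈' marks a value shown rounded to 6 d.p. or computed from one; I and e_prev carry over from the previous line; the table rounds u and y to 3 d.p., halves away from zero)
n=0: y=0, sp=-1, e=sp−y=-1; I=-1, D=e−e_prev=-1; u=3/2·(-1)+3/2·(-1)+3/2·(-1)=-4.5; next y=-1/10·0+1/2·(-4.5)=-2.25
n=1: y=-2.25, sp=-1, e=sp−y=1.25; I=0.25, D=e−e_prev=2.25; u=3/2·1.25+3/2·0.25+3/2·2.25=5.625; next y=-1/10·(-2.25)+1/2·5.625=3.0375
n=2: y=3.0375, sp=-1, e=sp−y=-4.0375; I=-3.7875, D=e−e_prev=-5.2875; u=3/2·(-4.0375)+3/2·(-3.7875)+3/2·(-5.2875)=-19.66875; next y=-1/10·3.0375+1/2·(-19.66875)=-10.138125
n=3: y=-10.138125, sp=-2, e=sp−y=8.138125; I=4.350625, D=e−e_prev=12.175625; u=3/2·8.138125+3/2·4.350625+3/2·12.175625≈36.996563; next y=-1/10·(-10.138125)+1/2·36.996563≈19.512094
n=4: y≈19.512094, sp=-2, e=sp−y≈-21.512094; I≈-17.161469, D=e−e_prev≈-29.650219; u=3/2·(-21.512094)+3/2·(-17.161469)+3/2·(-29.650219)≈-102.485672; next y=-1/10·19.512094+1/2·(-102.485672)≈-53.194045
n=5: y≈-53.194045, sp=-2, e=sp−y≈51.194045; I≈34.032577, D=e−e_prev≈72.706139; u=3/2·51.194045+3/2·34.032577+3/2·72.706139≈236.899141; next y=-1/10·(-53.194045)+1/2·236.899141≈123.768975
n=6: y≈123.768975, sp=-2, e=sp−y≈-125.768975; I≈-91.736399, D=e−e_prev≈-176.963021; u=3/2·(-125.768975)+3/2·(-91.736399)+3/2·(-176.963021)≈-591.702592; next y=-1/10·123.768975+1/2·(-591.702592)≈-308.228193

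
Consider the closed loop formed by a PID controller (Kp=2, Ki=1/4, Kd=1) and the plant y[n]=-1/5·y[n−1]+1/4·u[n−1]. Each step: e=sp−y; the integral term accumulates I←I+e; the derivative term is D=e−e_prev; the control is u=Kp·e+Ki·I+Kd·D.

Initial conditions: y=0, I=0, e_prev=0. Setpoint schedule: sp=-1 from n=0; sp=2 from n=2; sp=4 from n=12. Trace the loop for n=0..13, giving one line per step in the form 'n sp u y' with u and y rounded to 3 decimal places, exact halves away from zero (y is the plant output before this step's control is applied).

(exact arithmetic carried between steps; '≈' marks a value shown rounded to 6 d.p. or computed from one; I and e_prev carry over from the previous line; the table rounds u and y to 3 d.p., halves away from zero)
n=0: y=0, sp=-1, e=sp−y=-1; I=-1, D=e−e_prev=-1; u=2·(-1)+1/4·(-1)+1·(-1)=-3.25; next y=-1/5·0+1/4·(-3.25)=-0.8125
n=1: y=-0.8125, sp=-1, e=sp−y=-0.1875; I=-1.1875, D=e−e_prev=0.8125; u=2·(-0.1875)+1/4·(-1.1875)+1·0.8125=0.140625; next y=-1/5·(-0.8125)+1/4·0.140625≈0.197656
n=2: y≈0.197656, sp=2, e=sp−y≈1.802344; I≈0.614844, D=e−e_prev≈1.989844; u=2·1.802344+1/4·0.614844+1·1.989844≈5.748242; next y=-1/5·0.197656+1/4·5.748242≈1.397529
n=3: y≈1.397529, sp=2, e=sp−y≈0.602471; I≈1.217314, D=e−e_prev≈-1.199873; u=2·0.602471+1/4·1.217314+1·(-1.199873)≈0.309397; next y=-1/5·1.397529+1/4·0.309397≈-0.202157
n=4: y≈-0.202157, sp=2, e=sp−y≈2.202157; I≈3.419471, D=e−e_prev≈1.599686; u=2·2.202157+1/4·3.419471+1·1.599686≈6.858867; next y=-1/5·(-0.202157)+1/4·6.858867≈1.755148
n=5: y≈1.755148, sp=2, e=sp−y≈0.244852; I≈3.664323, D=e−e_prev≈-1.957305; u=2·0.244852+1/4·3.664323+1·(-1.957305)≈-0.551520; next y=-1/5·1.755148+1/4·(-0.551520)≈-0.488910
n=6: y≈-0.488910, sp=2, e=sp−y≈2.488910; I≈6.153233, D=e−e_prev≈2.244058; u=2·2.488910+1/4·6.153233+1·2.244058≈8.760185; next y=-1/5·(-0.488910)+1/4·8.760185≈2.287828
n=7: y≈2.287828, sp=2, e=sp−y≈-0.287828; I≈5.865404, D=e−e_prev≈-2.776738; u=2·(-0.287828)+1/4·5.865404+1·(-2.776738)≈-1.886043; next y=-1/5·2.287828+1/4·(-1.886043)≈-0.929076
n=8: y≈-0.929076, sp=2, e=sp−y≈2.929076; I≈8.794481, D=e−e_prev≈3.216905; u=2·2.929076+1/4·8.794481+1·3.216905≈11.273678; next y=-1/5·(-0.929076)+1/4·11.273678≈3.004235
n=9: y≈3.004235, sp=2, e=sp−y≈-1.004235; I≈7.790246, D=e−e_prev≈-3.933311; u=2·(-1.004235)+1/4·7.790246+1·(-3.933311)≈-3.994219; next y=-1/5·3.004235+1/4·(-3.994219)≈-1.599402
n=10: y≈-1.599402, sp=2, e=sp−y≈3.599402; I≈11.389648, D=e−e_prev≈4.603636; u=2·3.599402+1/4·11.389648+1·4.603636≈14.649852; next y=-1/5·(-1.599402)+1/4·14.649852≈3.982343
n=11: y≈3.982343, sp=2, e=sp−y≈-1.982343; I≈9.407305, D=e−e_prev≈-5.581745; u=2·(-1.982343)+1/4·9.407305+1·(-5.581745)≈-7.194605; next y=-1/5·3.982343+1/4·(-7.194605)≈-2.595120
n=12: y≈-2.595120, sp=4, e=sp−y≈6.595120; I≈16.002425, D=e−e_prev≈8.577463; u=2·6.595120+1/4·16.002425+1·8.577463≈25.768309; next y=-1/5·(-2.595120)+1/4·25.768309≈6.961101
n=13: y≈6.961101, sp=4, e=sp−y≈-2.961101; I≈13.041323, D=e−e_prev≈-9.556221; u=2·(-2.961101)+1/4·13.041323+1·(-9.556221)≈-12.218093; next y=-1/5·6.961101+1/4·(-12.218093)≈-4.446744

0 -1 -3.250 0.000
1 -1 0.141 -0.813
2 2 5.748 0.198
3 2 0.309 1.398
4 2 6.859 -0.202
5 2 -0.552 1.755
6 2 8.760 -0.489
7 2 -1.886 2.288
8 2 11.274 -0.929
9 2 -3.994 3.004
10 2 14.650 -1.599
11 2 -7.195 3.982
12 4 25.768 -2.595
13 4 -12.218 6.961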